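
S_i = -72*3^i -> [-72, -216, -648, -1944, -5832]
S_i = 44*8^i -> [44, 352, 2816, 22528, 180224]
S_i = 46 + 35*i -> [46, 81, 116, 151, 186]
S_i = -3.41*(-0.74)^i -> [-3.41, 2.52, -1.87, 1.38, -1.02]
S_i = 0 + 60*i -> [0, 60, 120, 180, 240]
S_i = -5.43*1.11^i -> [-5.43, -6.03, -6.69, -7.43, -8.24]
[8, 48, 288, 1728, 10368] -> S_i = 8*6^i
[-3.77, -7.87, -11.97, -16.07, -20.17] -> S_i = -3.77 + -4.10*i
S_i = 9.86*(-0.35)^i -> [9.86, -3.45, 1.21, -0.42, 0.15]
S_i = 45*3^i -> [45, 135, 405, 1215, 3645]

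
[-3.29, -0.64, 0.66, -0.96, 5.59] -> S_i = Random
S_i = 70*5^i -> [70, 350, 1750, 8750, 43750]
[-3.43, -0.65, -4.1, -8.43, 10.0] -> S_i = Random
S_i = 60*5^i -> [60, 300, 1500, 7500, 37500]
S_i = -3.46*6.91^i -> [-3.46, -23.91, -165.21, -1141.59, -7888.39]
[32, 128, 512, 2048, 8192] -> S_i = 32*4^i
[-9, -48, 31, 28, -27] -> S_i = Random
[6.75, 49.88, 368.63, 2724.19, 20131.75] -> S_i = 6.75*7.39^i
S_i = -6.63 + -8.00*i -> [-6.63, -14.63, -22.63, -30.63, -38.63]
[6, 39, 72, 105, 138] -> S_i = 6 + 33*i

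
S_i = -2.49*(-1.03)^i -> [-2.49, 2.56, -2.64, 2.72, -2.8]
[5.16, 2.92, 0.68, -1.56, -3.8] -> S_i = 5.16 + -2.24*i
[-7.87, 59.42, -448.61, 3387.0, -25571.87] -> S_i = -7.87*(-7.55)^i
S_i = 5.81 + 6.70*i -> [5.81, 12.51, 19.21, 25.91, 32.61]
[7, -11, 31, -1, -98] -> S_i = Random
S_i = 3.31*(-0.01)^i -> [3.31, -0.03, 0.0, -0.0, 0.0]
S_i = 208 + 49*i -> [208, 257, 306, 355, 404]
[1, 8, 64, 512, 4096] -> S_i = 1*8^i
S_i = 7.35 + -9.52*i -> [7.35, -2.17, -11.69, -21.21, -30.73]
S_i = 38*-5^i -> [38, -190, 950, -4750, 23750]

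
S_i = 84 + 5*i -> [84, 89, 94, 99, 104]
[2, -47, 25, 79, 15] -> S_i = Random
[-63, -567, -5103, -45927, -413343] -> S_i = -63*9^i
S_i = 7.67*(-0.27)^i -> [7.67, -2.07, 0.56, -0.15, 0.04]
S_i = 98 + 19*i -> [98, 117, 136, 155, 174]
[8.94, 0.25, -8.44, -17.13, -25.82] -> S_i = 8.94 + -8.69*i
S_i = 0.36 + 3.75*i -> [0.36, 4.11, 7.86, 11.61, 15.36]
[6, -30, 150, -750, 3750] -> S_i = 6*-5^i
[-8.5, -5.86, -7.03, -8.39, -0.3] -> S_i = Random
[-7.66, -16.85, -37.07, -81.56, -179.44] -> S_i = -7.66*2.20^i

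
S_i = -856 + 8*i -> [-856, -848, -840, -832, -824]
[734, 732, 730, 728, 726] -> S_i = 734 + -2*i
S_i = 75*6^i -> [75, 450, 2700, 16200, 97200]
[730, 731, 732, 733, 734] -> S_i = 730 + 1*i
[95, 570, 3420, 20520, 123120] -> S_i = 95*6^i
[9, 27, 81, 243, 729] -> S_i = 9*3^i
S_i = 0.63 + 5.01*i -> [0.63, 5.64, 10.65, 15.66, 20.67]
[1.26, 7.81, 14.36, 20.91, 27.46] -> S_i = 1.26 + 6.55*i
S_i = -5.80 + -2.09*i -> [-5.8, -7.89, -9.98, -12.07, -14.16]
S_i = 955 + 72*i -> [955, 1027, 1099, 1171, 1243]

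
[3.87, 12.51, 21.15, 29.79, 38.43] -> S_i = 3.87 + 8.64*i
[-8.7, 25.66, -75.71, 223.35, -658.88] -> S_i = -8.70*(-2.95)^i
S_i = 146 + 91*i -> [146, 237, 328, 419, 510]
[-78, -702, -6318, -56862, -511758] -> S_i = -78*9^i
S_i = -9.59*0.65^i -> [-9.59, -6.23, -4.05, -2.63, -1.71]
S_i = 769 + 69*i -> [769, 838, 907, 976, 1045]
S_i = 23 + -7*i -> [23, 16, 9, 2, -5]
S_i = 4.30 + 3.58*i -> [4.3, 7.88, 11.46, 15.04, 18.62]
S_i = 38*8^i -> [38, 304, 2432, 19456, 155648]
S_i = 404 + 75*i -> [404, 479, 554, 629, 704]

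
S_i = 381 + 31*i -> [381, 412, 443, 474, 505]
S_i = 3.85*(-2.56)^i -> [3.85, -9.86, 25.23, -64.59, 165.36]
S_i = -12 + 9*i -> [-12, -3, 6, 15, 24]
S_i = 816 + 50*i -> [816, 866, 916, 966, 1016]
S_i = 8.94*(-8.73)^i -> [8.94, -78.05, 681.34, -5948.13, 51927.15]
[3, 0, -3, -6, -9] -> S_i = 3 + -3*i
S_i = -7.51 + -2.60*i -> [-7.51, -10.11, -12.71, -15.31, -17.91]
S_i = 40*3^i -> [40, 120, 360, 1080, 3240]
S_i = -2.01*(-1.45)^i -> [-2.01, 2.91, -4.23, 6.13, -8.89]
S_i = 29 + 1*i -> [29, 30, 31, 32, 33]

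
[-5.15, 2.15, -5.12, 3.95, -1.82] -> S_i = Random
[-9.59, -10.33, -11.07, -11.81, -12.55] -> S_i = -9.59 + -0.74*i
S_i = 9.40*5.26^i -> [9.4, 49.44, 260.08, 1368.0, 7195.66]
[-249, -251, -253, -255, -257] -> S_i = -249 + -2*i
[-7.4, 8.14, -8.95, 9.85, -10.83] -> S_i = -7.40*(-1.10)^i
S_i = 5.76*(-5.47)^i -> [5.76, -31.51, 172.34, -942.72, 5156.7]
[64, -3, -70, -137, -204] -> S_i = 64 + -67*i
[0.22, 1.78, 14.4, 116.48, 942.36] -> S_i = 0.22*8.09^i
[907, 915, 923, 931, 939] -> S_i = 907 + 8*i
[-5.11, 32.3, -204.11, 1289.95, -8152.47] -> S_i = -5.11*(-6.32)^i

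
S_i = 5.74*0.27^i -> [5.74, 1.55, 0.42, 0.11, 0.03]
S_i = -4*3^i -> [-4, -12, -36, -108, -324]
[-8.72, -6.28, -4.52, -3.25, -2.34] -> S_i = -8.72*0.72^i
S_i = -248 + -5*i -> [-248, -253, -258, -263, -268]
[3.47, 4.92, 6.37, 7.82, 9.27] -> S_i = 3.47 + 1.45*i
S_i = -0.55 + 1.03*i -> [-0.55, 0.48, 1.51, 2.54, 3.57]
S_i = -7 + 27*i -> [-7, 20, 47, 74, 101]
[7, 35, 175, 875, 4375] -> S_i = 7*5^i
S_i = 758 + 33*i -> [758, 791, 824, 857, 890]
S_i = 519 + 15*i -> [519, 534, 549, 564, 579]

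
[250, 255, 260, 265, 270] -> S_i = 250 + 5*i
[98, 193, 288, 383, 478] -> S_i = 98 + 95*i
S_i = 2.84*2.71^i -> [2.84, 7.7, 20.86, 56.52, 153.18]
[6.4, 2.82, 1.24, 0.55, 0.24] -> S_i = 6.40*0.44^i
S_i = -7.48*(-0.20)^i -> [-7.48, 1.5, -0.3, 0.06, -0.01]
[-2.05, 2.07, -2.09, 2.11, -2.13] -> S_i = -2.05*(-1.01)^i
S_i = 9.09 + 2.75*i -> [9.09, 11.84, 14.59, 17.34, 20.09]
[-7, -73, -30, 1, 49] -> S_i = Random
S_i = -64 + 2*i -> [-64, -62, -60, -58, -56]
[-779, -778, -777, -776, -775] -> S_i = -779 + 1*i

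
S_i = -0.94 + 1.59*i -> [-0.94, 0.65, 2.24, 3.83, 5.42]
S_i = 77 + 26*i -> [77, 103, 129, 155, 181]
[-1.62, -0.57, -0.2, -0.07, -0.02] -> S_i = -1.62*0.35^i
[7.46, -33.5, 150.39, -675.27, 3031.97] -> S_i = 7.46*(-4.49)^i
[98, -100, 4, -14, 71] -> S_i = Random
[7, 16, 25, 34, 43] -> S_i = 7 + 9*i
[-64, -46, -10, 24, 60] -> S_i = Random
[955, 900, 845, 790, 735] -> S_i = 955 + -55*i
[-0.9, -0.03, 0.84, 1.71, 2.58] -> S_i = -0.90 + 0.87*i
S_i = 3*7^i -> [3, 21, 147, 1029, 7203]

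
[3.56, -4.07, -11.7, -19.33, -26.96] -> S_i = 3.56 + -7.63*i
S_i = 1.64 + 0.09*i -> [1.64, 1.73, 1.82, 1.91, 2.0]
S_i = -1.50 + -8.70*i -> [-1.5, -10.2, -18.9, -27.6, -36.3]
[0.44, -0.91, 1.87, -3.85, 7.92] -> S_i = 0.44*(-2.06)^i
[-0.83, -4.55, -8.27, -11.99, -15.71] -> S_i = -0.83 + -3.72*i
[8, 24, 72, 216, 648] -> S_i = 8*3^i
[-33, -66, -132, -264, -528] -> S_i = -33*2^i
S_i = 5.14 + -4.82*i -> [5.14, 0.32, -4.5, -9.32, -14.14]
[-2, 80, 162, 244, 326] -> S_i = -2 + 82*i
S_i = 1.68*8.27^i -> [1.68, 13.89, 114.9, 950.22, 7858.35]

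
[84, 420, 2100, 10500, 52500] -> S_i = 84*5^i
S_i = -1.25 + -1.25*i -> [-1.25, -2.5, -3.75, -5.0, -6.25]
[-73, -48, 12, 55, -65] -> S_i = Random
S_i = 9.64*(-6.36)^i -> [9.64, -61.31, 389.93, -2479.98, 15772.68]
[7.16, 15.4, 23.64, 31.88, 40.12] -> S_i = 7.16 + 8.24*i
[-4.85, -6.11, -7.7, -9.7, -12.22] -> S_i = -4.85*1.26^i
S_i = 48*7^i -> [48, 336, 2352, 16464, 115248]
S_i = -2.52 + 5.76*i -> [-2.52, 3.24, 9.0, 14.76, 20.52]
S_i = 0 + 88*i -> [0, 88, 176, 264, 352]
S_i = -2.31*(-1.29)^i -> [-2.31, 2.98, -3.84, 4.96, -6.4]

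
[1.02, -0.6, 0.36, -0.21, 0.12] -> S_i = 1.02*(-0.59)^i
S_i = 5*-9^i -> [5, -45, 405, -3645, 32805]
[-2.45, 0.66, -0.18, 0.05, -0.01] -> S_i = -2.45*(-0.27)^i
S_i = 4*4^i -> [4, 16, 64, 256, 1024]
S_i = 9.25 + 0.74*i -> [9.25, 9.99, 10.73, 11.47, 12.21]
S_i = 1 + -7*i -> [1, -6, -13, -20, -27]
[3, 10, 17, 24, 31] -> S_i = 3 + 7*i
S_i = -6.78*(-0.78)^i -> [-6.78, 5.29, -4.12, 3.22, -2.51]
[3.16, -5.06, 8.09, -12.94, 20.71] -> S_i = 3.16*(-1.60)^i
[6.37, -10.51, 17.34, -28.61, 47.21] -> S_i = 6.37*(-1.65)^i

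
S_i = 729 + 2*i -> [729, 731, 733, 735, 737]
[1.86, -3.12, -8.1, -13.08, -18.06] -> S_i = 1.86 + -4.98*i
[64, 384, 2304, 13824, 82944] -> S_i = 64*6^i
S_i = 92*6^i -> [92, 552, 3312, 19872, 119232]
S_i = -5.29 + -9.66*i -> [-5.29, -14.95, -24.61, -34.27, -43.93]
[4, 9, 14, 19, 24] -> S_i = 4 + 5*i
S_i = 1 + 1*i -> [1, 2, 3, 4, 5]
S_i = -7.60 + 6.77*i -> [-7.6, -0.83, 5.94, 12.71, 19.48]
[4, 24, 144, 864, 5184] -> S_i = 4*6^i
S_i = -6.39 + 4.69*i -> [-6.39, -1.7, 2.99, 7.68, 12.37]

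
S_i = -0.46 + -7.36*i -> [-0.46, -7.82, -15.18, -22.54, -29.9]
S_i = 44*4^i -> [44, 176, 704, 2816, 11264]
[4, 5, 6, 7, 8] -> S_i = 4 + 1*i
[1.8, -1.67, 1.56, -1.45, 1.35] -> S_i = 1.80*(-0.93)^i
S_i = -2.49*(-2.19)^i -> [-2.49, 5.45, -11.94, 26.15, -57.28]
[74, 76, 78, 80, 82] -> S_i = 74 + 2*i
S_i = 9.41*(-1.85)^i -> [9.41, -17.41, 32.21, -59.58, 110.22]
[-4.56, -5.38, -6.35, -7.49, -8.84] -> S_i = -4.56*1.18^i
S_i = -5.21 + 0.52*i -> [-5.21, -4.69, -4.17, -3.65, -3.13]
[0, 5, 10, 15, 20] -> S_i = 0 + 5*i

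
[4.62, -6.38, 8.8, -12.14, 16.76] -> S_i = 4.62*(-1.38)^i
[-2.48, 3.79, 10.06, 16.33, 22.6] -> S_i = -2.48 + 6.27*i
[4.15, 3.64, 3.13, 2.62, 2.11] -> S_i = 4.15 + -0.51*i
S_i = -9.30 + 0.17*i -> [-9.3, -9.13, -8.96, -8.79, -8.62]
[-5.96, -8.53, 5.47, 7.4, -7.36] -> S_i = Random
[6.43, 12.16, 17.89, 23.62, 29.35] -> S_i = 6.43 + 5.73*i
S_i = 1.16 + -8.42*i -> [1.16, -7.26, -15.68, -24.1, -32.52]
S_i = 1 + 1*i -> [1, 2, 3, 4, 5]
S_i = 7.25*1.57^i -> [7.25, 11.38, 17.87, 28.06, 44.05]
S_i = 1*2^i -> [1, 2, 4, 8, 16]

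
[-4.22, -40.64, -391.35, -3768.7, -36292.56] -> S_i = -4.22*9.63^i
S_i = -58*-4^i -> [-58, 232, -928, 3712, -14848]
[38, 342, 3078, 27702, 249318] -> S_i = 38*9^i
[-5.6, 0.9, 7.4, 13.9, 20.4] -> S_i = -5.60 + 6.50*i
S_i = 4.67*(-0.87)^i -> [4.67, -4.06, 3.53, -3.08, 2.68]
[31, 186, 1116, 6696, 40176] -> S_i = 31*6^i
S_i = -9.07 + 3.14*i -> [-9.07, -5.93, -2.79, 0.35, 3.49]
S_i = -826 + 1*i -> [-826, -825, -824, -823, -822]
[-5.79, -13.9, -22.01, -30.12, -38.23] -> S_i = -5.79 + -8.11*i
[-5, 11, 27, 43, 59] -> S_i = -5 + 16*i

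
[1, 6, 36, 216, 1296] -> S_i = 1*6^i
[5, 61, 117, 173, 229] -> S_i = 5 + 56*i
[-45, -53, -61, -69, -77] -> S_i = -45 + -8*i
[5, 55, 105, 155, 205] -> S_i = 5 + 50*i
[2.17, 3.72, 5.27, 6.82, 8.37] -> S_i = 2.17 + 1.55*i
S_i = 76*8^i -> [76, 608, 4864, 38912, 311296]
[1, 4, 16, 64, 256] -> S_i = 1*4^i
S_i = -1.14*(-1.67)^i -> [-1.14, 1.9, -3.18, 5.31, -8.87]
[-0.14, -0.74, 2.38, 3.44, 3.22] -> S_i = Random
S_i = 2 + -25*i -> [2, -23, -48, -73, -98]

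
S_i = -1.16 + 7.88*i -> [-1.16, 6.72, 14.6, 22.48, 30.36]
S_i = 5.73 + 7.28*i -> [5.73, 13.01, 20.29, 27.57, 34.85]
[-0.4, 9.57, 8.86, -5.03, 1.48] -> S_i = Random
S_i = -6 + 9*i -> [-6, 3, 12, 21, 30]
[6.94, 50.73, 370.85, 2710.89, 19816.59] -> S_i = 6.94*7.31^i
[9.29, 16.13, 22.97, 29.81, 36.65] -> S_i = 9.29 + 6.84*i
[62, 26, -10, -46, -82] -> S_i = 62 + -36*i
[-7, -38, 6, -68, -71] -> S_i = Random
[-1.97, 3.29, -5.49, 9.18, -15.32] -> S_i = -1.97*(-1.67)^i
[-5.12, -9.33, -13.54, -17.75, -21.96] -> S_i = -5.12 + -4.21*i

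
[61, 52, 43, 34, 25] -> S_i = 61 + -9*i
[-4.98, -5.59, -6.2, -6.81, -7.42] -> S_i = -4.98 + -0.61*i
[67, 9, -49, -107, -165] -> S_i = 67 + -58*i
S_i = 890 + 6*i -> [890, 896, 902, 908, 914]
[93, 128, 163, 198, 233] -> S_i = 93 + 35*i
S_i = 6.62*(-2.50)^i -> [6.62, -16.55, 41.38, -103.44, 258.59]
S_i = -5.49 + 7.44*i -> [-5.49, 1.95, 9.39, 16.83, 24.27]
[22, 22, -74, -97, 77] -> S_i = Random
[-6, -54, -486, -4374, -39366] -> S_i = -6*9^i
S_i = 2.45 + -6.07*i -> [2.45, -3.62, -9.69, -15.76, -21.83]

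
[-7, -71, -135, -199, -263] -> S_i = -7 + -64*i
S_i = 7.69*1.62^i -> [7.69, 12.46, 20.18, 32.69, 52.96]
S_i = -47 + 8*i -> [-47, -39, -31, -23, -15]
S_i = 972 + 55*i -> [972, 1027, 1082, 1137, 1192]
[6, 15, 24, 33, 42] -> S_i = 6 + 9*i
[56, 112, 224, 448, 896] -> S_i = 56*2^i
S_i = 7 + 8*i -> [7, 15, 23, 31, 39]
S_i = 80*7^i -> [80, 560, 3920, 27440, 192080]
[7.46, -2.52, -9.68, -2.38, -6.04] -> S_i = Random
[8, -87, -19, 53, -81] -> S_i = Random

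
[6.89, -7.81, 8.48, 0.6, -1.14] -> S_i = Random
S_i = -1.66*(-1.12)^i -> [-1.66, 1.86, -2.08, 2.33, -2.61]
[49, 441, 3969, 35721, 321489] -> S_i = 49*9^i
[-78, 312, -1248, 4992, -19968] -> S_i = -78*-4^i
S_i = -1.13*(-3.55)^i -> [-1.13, 4.01, -14.24, 50.55, -179.47]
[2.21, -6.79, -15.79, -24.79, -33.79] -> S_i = 2.21 + -9.00*i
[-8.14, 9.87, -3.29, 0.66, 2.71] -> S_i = Random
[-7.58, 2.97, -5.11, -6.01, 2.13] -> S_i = Random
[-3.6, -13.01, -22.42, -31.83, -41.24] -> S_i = -3.60 + -9.41*i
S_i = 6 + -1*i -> [6, 5, 4, 3, 2]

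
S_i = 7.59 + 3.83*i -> [7.59, 11.42, 15.25, 19.08, 22.91]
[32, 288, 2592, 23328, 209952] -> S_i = 32*9^i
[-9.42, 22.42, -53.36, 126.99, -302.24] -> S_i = -9.42*(-2.38)^i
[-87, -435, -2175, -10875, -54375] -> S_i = -87*5^i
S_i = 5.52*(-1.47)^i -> [5.52, -8.11, 11.93, -17.53, 25.78]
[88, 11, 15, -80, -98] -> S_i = Random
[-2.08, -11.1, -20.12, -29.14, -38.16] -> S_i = -2.08 + -9.02*i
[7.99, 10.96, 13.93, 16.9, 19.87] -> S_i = 7.99 + 2.97*i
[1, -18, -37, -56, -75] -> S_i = 1 + -19*i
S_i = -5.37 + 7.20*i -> [-5.37, 1.83, 9.03, 16.23, 23.43]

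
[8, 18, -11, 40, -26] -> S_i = Random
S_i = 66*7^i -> [66, 462, 3234, 22638, 158466]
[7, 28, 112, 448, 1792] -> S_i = 7*4^i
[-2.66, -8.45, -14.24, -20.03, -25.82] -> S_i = -2.66 + -5.79*i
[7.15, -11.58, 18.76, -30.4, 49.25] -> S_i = 7.15*(-1.62)^i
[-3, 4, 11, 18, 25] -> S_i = -3 + 7*i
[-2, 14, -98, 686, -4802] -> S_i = -2*-7^i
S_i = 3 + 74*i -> [3, 77, 151, 225, 299]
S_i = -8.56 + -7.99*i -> [-8.56, -16.55, -24.54, -32.53, -40.52]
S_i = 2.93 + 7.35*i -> [2.93, 10.28, 17.63, 24.98, 32.33]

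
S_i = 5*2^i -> [5, 10, 20, 40, 80]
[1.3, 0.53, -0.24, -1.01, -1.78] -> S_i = 1.30 + -0.77*i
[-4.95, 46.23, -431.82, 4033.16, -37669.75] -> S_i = -4.95*(-9.34)^i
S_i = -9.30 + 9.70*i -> [-9.3, 0.4, 10.1, 19.8, 29.5]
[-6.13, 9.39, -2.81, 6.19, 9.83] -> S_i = Random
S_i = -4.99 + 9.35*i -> [-4.99, 4.36, 13.71, 23.06, 32.41]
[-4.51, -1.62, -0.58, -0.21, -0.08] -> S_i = -4.51*0.36^i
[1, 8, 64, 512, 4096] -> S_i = 1*8^i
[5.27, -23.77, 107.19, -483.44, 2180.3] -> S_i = 5.27*(-4.51)^i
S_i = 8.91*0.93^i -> [8.91, 8.29, 7.71, 7.17, 6.67]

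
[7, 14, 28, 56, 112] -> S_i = 7*2^i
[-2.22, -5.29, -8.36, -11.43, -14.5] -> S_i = -2.22 + -3.07*i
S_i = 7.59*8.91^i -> [7.59, 67.63, 602.56, 5368.77, 47835.75]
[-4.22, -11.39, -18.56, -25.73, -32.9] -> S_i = -4.22 + -7.17*i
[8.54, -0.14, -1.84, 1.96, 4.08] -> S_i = Random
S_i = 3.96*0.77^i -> [3.96, 3.05, 2.35, 1.81, 1.39]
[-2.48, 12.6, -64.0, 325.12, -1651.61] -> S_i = -2.48*(-5.08)^i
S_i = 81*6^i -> [81, 486, 2916, 17496, 104976]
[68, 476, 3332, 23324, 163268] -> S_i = 68*7^i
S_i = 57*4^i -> [57, 228, 912, 3648, 14592]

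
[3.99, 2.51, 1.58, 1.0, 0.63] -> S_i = 3.99*0.63^i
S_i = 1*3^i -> [1, 3, 9, 27, 81]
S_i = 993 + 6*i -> [993, 999, 1005, 1011, 1017]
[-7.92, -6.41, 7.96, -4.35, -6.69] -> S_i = Random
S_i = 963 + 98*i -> [963, 1061, 1159, 1257, 1355]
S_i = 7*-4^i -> [7, -28, 112, -448, 1792]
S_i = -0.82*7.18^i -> [-0.82, -5.89, -42.27, -303.52, -2179.27]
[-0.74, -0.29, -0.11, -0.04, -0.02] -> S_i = -0.74*0.39^i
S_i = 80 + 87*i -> [80, 167, 254, 341, 428]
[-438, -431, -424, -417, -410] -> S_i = -438 + 7*i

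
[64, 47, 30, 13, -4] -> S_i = 64 + -17*i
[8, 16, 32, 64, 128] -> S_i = 8*2^i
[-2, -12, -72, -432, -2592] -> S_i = -2*6^i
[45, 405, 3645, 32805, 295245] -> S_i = 45*9^i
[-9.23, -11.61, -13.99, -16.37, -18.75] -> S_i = -9.23 + -2.38*i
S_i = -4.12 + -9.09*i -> [-4.12, -13.21, -22.3, -31.39, -40.48]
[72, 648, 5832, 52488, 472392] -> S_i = 72*9^i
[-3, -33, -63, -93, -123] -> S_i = -3 + -30*i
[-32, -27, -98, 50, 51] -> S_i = Random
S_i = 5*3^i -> [5, 15, 45, 135, 405]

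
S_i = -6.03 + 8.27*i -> [-6.03, 2.24, 10.51, 18.78, 27.05]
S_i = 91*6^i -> [91, 546, 3276, 19656, 117936]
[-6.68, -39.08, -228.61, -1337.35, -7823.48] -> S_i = -6.68*5.85^i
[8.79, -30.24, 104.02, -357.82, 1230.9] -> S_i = 8.79*(-3.44)^i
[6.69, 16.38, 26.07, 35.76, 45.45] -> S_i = 6.69 + 9.69*i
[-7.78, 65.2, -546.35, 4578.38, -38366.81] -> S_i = -7.78*(-8.38)^i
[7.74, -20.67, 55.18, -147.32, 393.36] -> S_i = 7.74*(-2.67)^i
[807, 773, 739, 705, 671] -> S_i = 807 + -34*i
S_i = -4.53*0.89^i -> [-4.53, -4.03, -3.59, -3.19, -2.84]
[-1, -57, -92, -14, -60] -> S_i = Random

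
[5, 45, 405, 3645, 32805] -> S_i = 5*9^i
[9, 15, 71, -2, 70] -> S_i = Random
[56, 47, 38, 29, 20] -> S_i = 56 + -9*i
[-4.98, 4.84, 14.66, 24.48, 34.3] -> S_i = -4.98 + 9.82*i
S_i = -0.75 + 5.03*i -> [-0.75, 4.28, 9.31, 14.34, 19.37]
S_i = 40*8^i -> [40, 320, 2560, 20480, 163840]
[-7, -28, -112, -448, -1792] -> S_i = -7*4^i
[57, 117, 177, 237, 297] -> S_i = 57 + 60*i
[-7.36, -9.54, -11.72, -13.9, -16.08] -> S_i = -7.36 + -2.18*i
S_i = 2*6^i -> [2, 12, 72, 432, 2592]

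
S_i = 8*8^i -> [8, 64, 512, 4096, 32768]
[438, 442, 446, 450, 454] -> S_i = 438 + 4*i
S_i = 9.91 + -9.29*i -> [9.91, 0.62, -8.67, -17.96, -27.25]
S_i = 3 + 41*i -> [3, 44, 85, 126, 167]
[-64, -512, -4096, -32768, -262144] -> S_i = -64*8^i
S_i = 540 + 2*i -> [540, 542, 544, 546, 548]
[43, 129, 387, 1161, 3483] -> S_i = 43*3^i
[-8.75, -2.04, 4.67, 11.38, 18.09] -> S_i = -8.75 + 6.71*i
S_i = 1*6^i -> [1, 6, 36, 216, 1296]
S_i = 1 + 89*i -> [1, 90, 179, 268, 357]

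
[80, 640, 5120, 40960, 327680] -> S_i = 80*8^i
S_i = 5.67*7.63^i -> [5.67, 43.26, 330.09, 2518.59, 19216.81]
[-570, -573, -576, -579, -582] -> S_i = -570 + -3*i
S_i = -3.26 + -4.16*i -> [-3.26, -7.42, -11.58, -15.74, -19.9]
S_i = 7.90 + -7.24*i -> [7.9, 0.66, -6.58, -13.82, -21.06]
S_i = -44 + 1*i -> [-44, -43, -42, -41, -40]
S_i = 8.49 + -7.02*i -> [8.49, 1.47, -5.55, -12.57, -19.59]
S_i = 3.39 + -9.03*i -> [3.39, -5.64, -14.67, -23.7, -32.73]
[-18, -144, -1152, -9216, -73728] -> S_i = -18*8^i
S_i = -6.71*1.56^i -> [-6.71, -10.47, -16.33, -25.47, -39.74]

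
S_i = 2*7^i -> [2, 14, 98, 686, 4802]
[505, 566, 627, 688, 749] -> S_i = 505 + 61*i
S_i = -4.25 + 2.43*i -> [-4.25, -1.82, 0.61, 3.04, 5.47]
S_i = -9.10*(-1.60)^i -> [-9.1, 14.56, -23.3, 37.27, -59.64]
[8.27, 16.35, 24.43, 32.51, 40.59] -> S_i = 8.27 + 8.08*i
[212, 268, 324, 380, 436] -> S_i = 212 + 56*i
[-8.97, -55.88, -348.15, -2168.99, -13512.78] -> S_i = -8.97*6.23^i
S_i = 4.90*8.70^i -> [4.9, 42.63, 370.88, 3226.66, 28071.98]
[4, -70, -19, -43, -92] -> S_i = Random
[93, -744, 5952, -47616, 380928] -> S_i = 93*-8^i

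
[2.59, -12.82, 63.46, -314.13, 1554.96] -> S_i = 2.59*(-4.95)^i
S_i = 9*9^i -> [9, 81, 729, 6561, 59049]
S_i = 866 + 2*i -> [866, 868, 870, 872, 874]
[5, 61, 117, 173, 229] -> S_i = 5 + 56*i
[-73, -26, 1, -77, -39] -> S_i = Random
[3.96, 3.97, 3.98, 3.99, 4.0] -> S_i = 3.96 + 0.01*i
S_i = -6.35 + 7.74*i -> [-6.35, 1.39, 9.13, 16.87, 24.61]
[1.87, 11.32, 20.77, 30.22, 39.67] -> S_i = 1.87 + 9.45*i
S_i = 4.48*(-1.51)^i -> [4.48, -6.76, 10.21, -15.42, 23.29]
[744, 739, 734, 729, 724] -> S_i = 744 + -5*i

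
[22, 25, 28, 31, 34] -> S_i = 22 + 3*i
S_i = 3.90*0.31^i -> [3.9, 1.21, 0.37, 0.12, 0.04]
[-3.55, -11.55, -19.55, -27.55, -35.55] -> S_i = -3.55 + -8.00*i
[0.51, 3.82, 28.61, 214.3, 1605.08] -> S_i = 0.51*7.49^i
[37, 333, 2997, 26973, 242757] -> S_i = 37*9^i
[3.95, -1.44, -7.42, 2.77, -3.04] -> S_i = Random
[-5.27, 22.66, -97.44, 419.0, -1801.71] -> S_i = -5.27*(-4.30)^i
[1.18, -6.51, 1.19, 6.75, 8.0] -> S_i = Random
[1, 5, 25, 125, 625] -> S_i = 1*5^i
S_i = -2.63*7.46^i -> [-2.63, -19.62, -146.36, -1091.87, -8145.37]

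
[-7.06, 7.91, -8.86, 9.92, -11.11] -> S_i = -7.06*(-1.12)^i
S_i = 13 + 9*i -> [13, 22, 31, 40, 49]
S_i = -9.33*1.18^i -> [-9.33, -11.01, -12.99, -15.33, -18.09]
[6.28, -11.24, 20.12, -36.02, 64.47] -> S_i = 6.28*(-1.79)^i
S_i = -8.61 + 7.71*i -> [-8.61, -0.9, 6.81, 14.52, 22.23]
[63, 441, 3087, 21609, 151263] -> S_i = 63*7^i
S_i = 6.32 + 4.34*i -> [6.32, 10.66, 15.0, 19.34, 23.68]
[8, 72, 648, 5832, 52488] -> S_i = 8*9^i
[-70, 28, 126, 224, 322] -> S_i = -70 + 98*i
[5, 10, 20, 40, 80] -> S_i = 5*2^i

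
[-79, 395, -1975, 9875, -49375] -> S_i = -79*-5^i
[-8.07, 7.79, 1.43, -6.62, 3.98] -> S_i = Random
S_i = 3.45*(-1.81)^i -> [3.45, -6.24, 11.3, -20.46, 37.03]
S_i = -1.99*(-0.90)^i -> [-1.99, 1.79, -1.61, 1.45, -1.31]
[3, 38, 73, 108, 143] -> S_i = 3 + 35*i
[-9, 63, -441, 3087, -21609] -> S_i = -9*-7^i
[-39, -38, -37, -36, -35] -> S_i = -39 + 1*i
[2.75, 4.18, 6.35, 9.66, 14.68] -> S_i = 2.75*1.52^i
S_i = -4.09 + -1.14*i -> [-4.09, -5.23, -6.37, -7.51, -8.65]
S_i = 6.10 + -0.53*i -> [6.1, 5.57, 5.04, 4.51, 3.98]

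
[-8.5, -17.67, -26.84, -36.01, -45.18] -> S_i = -8.50 + -9.17*i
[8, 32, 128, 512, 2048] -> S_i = 8*4^i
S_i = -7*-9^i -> [-7, 63, -567, 5103, -45927]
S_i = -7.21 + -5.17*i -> [-7.21, -12.38, -17.55, -22.72, -27.89]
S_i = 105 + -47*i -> [105, 58, 11, -36, -83]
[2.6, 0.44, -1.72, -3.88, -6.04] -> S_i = 2.60 + -2.16*i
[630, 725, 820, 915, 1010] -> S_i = 630 + 95*i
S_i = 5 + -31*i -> [5, -26, -57, -88, -119]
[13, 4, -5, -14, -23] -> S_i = 13 + -9*i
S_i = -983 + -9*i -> [-983, -992, -1001, -1010, -1019]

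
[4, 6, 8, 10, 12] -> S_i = 4 + 2*i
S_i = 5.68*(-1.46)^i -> [5.68, -8.29, 12.11, -17.68, 25.81]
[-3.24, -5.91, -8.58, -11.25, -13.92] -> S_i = -3.24 + -2.67*i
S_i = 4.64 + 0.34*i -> [4.64, 4.98, 5.32, 5.66, 6.0]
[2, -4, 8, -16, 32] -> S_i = 2*-2^i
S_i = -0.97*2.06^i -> [-0.97, -2.0, -4.12, -8.48, -17.47]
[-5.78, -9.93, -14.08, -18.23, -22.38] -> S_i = -5.78 + -4.15*i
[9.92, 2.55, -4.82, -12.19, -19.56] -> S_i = 9.92 + -7.37*i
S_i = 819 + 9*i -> [819, 828, 837, 846, 855]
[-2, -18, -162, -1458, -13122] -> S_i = -2*9^i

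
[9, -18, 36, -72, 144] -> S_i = 9*-2^i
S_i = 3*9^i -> [3, 27, 243, 2187, 19683]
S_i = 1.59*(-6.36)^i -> [1.59, -10.11, 64.31, -409.04, 2601.51]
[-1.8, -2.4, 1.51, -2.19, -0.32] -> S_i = Random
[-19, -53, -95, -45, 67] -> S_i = Random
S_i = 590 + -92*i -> [590, 498, 406, 314, 222]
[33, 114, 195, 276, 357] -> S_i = 33 + 81*i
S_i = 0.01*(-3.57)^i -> [0.01, -0.04, 0.13, -0.45, 1.62]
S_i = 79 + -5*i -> [79, 74, 69, 64, 59]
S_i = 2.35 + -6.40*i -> [2.35, -4.05, -10.45, -16.85, -23.25]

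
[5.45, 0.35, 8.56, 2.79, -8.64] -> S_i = Random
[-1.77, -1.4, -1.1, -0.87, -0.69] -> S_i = -1.77*0.79^i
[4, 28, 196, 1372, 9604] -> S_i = 4*7^i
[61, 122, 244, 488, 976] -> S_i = 61*2^i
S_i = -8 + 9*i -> [-8, 1, 10, 19, 28]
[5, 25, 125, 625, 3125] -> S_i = 5*5^i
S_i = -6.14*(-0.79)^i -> [-6.14, 4.85, -3.83, 3.03, -2.39]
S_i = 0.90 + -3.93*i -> [0.9, -3.03, -6.96, -10.89, -14.82]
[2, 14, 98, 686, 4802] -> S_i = 2*7^i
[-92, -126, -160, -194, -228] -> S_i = -92 + -34*i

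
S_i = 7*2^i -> [7, 14, 28, 56, 112]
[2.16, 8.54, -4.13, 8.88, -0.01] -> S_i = Random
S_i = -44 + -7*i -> [-44, -51, -58, -65, -72]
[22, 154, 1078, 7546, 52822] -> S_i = 22*7^i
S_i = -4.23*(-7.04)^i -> [-4.23, 29.78, -209.65, 1475.9, -10390.37]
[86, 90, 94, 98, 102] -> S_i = 86 + 4*i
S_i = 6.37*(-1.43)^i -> [6.37, -9.11, 13.03, -18.63, 26.64]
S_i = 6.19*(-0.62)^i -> [6.19, -3.84, 2.38, -1.48, 0.91]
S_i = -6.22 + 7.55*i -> [-6.22, 1.33, 8.88, 16.43, 23.98]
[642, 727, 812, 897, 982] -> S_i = 642 + 85*i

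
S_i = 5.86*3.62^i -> [5.86, 21.21, 76.79, 277.99, 1006.31]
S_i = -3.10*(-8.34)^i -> [-3.1, 25.85, -215.62, 1798.29, -14997.74]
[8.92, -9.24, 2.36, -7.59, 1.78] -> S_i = Random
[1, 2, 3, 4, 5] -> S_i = 1 + 1*i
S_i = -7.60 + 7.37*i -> [-7.6, -0.23, 7.14, 14.51, 21.88]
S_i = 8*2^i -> [8, 16, 32, 64, 128]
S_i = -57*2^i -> [-57, -114, -228, -456, -912]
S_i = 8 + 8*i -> [8, 16, 24, 32, 40]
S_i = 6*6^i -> [6, 36, 216, 1296, 7776]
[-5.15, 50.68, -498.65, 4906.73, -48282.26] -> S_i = -5.15*(-9.84)^i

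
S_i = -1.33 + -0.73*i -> [-1.33, -2.06, -2.79, -3.52, -4.25]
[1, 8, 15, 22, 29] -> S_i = 1 + 7*i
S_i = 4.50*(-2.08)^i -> [4.5, -9.36, 19.47, -40.5, 84.23]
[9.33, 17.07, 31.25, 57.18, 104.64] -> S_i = 9.33*1.83^i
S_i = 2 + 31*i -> [2, 33, 64, 95, 126]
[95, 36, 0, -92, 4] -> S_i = Random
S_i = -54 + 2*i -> [-54, -52, -50, -48, -46]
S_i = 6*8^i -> [6, 48, 384, 3072, 24576]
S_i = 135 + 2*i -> [135, 137, 139, 141, 143]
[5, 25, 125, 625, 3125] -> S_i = 5*5^i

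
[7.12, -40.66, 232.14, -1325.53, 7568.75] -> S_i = 7.12*(-5.71)^i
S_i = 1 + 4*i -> [1, 5, 9, 13, 17]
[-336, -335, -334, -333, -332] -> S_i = -336 + 1*i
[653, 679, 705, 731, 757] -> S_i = 653 + 26*i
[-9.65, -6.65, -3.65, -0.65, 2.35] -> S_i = -9.65 + 3.00*i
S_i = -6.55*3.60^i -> [-6.55, -23.58, -84.89, -305.6, -1100.15]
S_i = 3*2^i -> [3, 6, 12, 24, 48]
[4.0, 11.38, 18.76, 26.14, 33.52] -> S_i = 4.00 + 7.38*i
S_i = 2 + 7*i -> [2, 9, 16, 23, 30]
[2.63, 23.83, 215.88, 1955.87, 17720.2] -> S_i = 2.63*9.06^i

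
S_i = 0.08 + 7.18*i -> [0.08, 7.26, 14.44, 21.62, 28.8]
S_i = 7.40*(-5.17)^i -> [7.4, -38.26, 197.79, -1022.59, 5286.81]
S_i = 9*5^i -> [9, 45, 225, 1125, 5625]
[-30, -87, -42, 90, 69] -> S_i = Random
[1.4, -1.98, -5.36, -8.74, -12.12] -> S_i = 1.40 + -3.38*i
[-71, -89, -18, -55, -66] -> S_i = Random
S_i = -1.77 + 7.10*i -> [-1.77, 5.33, 12.43, 19.53, 26.63]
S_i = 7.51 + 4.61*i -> [7.51, 12.12, 16.73, 21.34, 25.95]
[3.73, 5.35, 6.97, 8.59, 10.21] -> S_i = 3.73 + 1.62*i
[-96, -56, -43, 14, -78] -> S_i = Random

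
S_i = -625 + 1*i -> [-625, -624, -623, -622, -621]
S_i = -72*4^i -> [-72, -288, -1152, -4608, -18432]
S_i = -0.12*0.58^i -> [-0.12, -0.07, -0.04, -0.02, -0.01]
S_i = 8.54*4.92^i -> [8.54, 42.02, 206.72, 1017.08, 5004.01]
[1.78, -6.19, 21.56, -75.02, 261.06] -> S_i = 1.78*(-3.48)^i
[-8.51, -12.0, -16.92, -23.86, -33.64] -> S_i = -8.51*1.41^i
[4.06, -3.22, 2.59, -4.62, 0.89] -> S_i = Random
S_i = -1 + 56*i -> [-1, 55, 111, 167, 223]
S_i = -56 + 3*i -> [-56, -53, -50, -47, -44]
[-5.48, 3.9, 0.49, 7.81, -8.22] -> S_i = Random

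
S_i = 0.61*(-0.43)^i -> [0.61, -0.26, 0.11, -0.05, 0.02]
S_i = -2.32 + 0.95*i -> [-2.32, -1.37, -0.42, 0.53, 1.48]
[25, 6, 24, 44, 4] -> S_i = Random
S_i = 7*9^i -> [7, 63, 567, 5103, 45927]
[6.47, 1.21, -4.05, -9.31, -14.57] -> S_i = 6.47 + -5.26*i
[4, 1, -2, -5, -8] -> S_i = 4 + -3*i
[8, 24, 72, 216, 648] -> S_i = 8*3^i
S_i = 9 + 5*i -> [9, 14, 19, 24, 29]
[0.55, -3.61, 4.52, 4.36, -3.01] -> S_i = Random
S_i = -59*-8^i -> [-59, 472, -3776, 30208, -241664]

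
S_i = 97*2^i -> [97, 194, 388, 776, 1552]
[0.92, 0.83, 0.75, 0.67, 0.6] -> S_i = 0.92*0.90^i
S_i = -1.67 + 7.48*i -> [-1.67, 5.81, 13.29, 20.77, 28.25]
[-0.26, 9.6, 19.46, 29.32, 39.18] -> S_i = -0.26 + 9.86*i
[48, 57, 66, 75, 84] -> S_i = 48 + 9*i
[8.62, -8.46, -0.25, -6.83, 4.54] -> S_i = Random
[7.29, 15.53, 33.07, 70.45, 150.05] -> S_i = 7.29*2.13^i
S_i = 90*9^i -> [90, 810, 7290, 65610, 590490]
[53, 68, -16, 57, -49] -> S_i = Random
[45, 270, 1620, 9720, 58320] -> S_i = 45*6^i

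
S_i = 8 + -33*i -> [8, -25, -58, -91, -124]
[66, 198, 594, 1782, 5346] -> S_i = 66*3^i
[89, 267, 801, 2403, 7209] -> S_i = 89*3^i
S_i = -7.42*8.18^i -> [-7.42, -60.7, -496.49, -4061.29, -33221.34]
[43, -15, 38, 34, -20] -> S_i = Random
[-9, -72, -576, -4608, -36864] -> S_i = -9*8^i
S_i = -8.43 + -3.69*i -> [-8.43, -12.12, -15.81, -19.5, -23.19]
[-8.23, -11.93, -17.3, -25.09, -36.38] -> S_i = -8.23*1.45^i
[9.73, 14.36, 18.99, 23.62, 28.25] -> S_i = 9.73 + 4.63*i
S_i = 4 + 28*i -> [4, 32, 60, 88, 116]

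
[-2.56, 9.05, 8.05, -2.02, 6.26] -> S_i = Random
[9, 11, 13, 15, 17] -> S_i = 9 + 2*i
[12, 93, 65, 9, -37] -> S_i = Random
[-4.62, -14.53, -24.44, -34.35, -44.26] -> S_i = -4.62 + -9.91*i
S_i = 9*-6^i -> [9, -54, 324, -1944, 11664]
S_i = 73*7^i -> [73, 511, 3577, 25039, 175273]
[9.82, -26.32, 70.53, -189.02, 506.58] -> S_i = 9.82*(-2.68)^i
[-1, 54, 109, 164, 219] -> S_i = -1 + 55*i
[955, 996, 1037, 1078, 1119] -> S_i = 955 + 41*i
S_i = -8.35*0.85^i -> [-8.35, -7.1, -6.03, -5.13, -4.36]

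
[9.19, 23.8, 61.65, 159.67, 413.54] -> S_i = 9.19*2.59^i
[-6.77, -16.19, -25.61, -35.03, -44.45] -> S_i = -6.77 + -9.42*i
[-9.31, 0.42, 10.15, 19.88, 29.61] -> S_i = -9.31 + 9.73*i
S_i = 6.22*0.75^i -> [6.22, 4.66, 3.5, 2.62, 1.97]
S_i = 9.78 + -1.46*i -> [9.78, 8.32, 6.86, 5.4, 3.94]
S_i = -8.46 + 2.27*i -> [-8.46, -6.19, -3.92, -1.65, 0.62]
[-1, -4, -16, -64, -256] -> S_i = -1*4^i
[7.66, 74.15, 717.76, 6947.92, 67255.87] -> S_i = 7.66*9.68^i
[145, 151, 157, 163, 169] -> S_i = 145 + 6*i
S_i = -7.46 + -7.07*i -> [-7.46, -14.53, -21.6, -28.67, -35.74]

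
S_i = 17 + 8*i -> [17, 25, 33, 41, 49]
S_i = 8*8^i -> [8, 64, 512, 4096, 32768]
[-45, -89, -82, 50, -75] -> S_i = Random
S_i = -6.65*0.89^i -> [-6.65, -5.92, -5.27, -4.69, -4.17]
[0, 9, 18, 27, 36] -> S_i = 0 + 9*i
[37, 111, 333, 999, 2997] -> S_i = 37*3^i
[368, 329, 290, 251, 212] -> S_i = 368 + -39*i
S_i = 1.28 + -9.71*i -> [1.28, -8.43, -18.14, -27.85, -37.56]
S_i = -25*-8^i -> [-25, 200, -1600, 12800, -102400]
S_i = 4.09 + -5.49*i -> [4.09, -1.4, -6.89, -12.38, -17.87]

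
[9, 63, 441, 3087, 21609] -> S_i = 9*7^i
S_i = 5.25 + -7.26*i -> [5.25, -2.01, -9.27, -16.53, -23.79]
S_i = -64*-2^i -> [-64, 128, -256, 512, -1024]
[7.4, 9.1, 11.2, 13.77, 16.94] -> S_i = 7.40*1.23^i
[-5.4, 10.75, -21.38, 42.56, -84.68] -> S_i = -5.40*(-1.99)^i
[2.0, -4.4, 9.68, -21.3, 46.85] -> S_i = 2.00*(-2.20)^i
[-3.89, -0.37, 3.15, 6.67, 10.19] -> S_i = -3.89 + 3.52*i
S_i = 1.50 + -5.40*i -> [1.5, -3.9, -9.3, -14.7, -20.1]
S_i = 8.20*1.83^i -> [8.2, 15.01, 27.46, 50.25, 91.96]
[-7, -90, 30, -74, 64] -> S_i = Random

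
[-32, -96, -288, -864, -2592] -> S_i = -32*3^i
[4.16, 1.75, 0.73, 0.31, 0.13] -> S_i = 4.16*0.42^i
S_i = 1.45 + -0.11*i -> [1.45, 1.34, 1.23, 1.12, 1.01]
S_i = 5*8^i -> [5, 40, 320, 2560, 20480]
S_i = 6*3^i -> [6, 18, 54, 162, 486]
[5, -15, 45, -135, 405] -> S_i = 5*-3^i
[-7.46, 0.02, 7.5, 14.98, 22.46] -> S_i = -7.46 + 7.48*i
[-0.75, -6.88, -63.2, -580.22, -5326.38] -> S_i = -0.75*9.18^i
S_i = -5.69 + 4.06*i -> [-5.69, -1.63, 2.43, 6.49, 10.55]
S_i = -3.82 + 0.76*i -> [-3.82, -3.06, -2.3, -1.54, -0.78]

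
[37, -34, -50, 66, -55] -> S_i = Random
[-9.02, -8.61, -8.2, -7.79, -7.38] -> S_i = -9.02 + 0.41*i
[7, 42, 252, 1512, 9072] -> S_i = 7*6^i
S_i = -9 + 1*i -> [-9, -8, -7, -6, -5]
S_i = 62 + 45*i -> [62, 107, 152, 197, 242]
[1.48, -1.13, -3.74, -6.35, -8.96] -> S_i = 1.48 + -2.61*i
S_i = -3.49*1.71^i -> [-3.49, -5.97, -10.21, -17.45, -29.84]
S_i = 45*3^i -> [45, 135, 405, 1215, 3645]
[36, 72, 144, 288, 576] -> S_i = 36*2^i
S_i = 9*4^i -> [9, 36, 144, 576, 2304]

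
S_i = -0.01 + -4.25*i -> [-0.01, -4.26, -8.51, -12.76, -17.01]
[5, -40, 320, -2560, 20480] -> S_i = 5*-8^i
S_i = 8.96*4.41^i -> [8.96, 39.51, 174.25, 768.46, 3388.93]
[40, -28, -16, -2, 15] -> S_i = Random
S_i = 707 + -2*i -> [707, 705, 703, 701, 699]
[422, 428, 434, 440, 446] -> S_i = 422 + 6*i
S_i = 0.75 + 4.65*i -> [0.75, 5.4, 10.05, 14.7, 19.35]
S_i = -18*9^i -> [-18, -162, -1458, -13122, -118098]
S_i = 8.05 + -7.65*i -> [8.05, 0.4, -7.25, -14.9, -22.55]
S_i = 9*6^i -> [9, 54, 324, 1944, 11664]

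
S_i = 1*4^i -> [1, 4, 16, 64, 256]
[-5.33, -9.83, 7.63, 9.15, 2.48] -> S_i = Random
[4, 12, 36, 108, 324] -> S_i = 4*3^i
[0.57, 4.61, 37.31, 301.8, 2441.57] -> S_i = 0.57*8.09^i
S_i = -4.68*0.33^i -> [-4.68, -1.54, -0.51, -0.17, -0.06]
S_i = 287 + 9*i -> [287, 296, 305, 314, 323]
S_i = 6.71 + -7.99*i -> [6.71, -1.28, -9.27, -17.26, -25.25]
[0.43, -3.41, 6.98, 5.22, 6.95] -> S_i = Random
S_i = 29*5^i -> [29, 145, 725, 3625, 18125]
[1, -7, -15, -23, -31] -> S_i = 1 + -8*i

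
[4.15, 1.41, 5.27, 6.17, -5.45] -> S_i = Random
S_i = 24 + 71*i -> [24, 95, 166, 237, 308]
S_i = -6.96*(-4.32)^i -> [-6.96, 30.07, -129.89, 561.13, -2424.06]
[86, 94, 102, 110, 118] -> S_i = 86 + 8*i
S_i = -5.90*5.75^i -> [-5.9, -33.93, -195.07, -1121.65, -6449.46]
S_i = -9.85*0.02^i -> [-9.85, -0.2, -0.0, -0.0, -0.0]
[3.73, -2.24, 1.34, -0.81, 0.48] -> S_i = 3.73*(-0.60)^i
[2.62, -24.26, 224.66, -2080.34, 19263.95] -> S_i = 2.62*(-9.26)^i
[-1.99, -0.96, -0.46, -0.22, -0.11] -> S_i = -1.99*0.48^i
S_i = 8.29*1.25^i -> [8.29, 10.36, 12.95, 16.19, 20.24]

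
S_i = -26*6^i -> [-26, -156, -936, -5616, -33696]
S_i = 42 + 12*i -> [42, 54, 66, 78, 90]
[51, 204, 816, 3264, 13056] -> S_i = 51*4^i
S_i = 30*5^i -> [30, 150, 750, 3750, 18750]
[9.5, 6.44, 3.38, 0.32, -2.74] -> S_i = 9.50 + -3.06*i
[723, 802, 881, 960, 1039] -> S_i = 723 + 79*i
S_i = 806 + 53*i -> [806, 859, 912, 965, 1018]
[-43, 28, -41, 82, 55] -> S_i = Random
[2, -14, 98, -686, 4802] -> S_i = 2*-7^i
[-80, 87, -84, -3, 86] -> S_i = Random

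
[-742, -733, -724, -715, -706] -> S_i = -742 + 9*i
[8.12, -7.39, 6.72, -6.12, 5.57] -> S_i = 8.12*(-0.91)^i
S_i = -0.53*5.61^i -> [-0.53, -2.97, -16.68, -93.58, -524.96]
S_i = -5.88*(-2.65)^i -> [-5.88, 15.58, -41.29, 109.42, -289.98]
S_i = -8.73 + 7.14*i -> [-8.73, -1.59, 5.55, 12.69, 19.83]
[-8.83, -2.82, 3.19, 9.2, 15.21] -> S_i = -8.83 + 6.01*i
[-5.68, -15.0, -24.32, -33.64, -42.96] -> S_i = -5.68 + -9.32*i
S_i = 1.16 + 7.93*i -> [1.16, 9.09, 17.02, 24.95, 32.88]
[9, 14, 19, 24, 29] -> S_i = 9 + 5*i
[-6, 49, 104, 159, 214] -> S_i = -6 + 55*i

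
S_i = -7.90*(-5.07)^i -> [-7.9, 40.05, -203.07, 1029.56, -5219.86]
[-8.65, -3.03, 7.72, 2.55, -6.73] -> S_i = Random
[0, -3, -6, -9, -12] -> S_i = 0 + -3*i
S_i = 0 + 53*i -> [0, 53, 106, 159, 212]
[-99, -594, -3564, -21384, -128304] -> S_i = -99*6^i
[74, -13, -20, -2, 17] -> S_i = Random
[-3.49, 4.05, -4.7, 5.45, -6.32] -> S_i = -3.49*(-1.16)^i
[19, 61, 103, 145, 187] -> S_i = 19 + 42*i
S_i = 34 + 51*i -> [34, 85, 136, 187, 238]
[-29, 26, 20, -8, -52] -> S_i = Random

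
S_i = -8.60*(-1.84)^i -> [-8.6, 15.82, -29.12, 53.57, -98.58]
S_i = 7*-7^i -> [7, -49, 343, -2401, 16807]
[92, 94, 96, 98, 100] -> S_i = 92 + 2*i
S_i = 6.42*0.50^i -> [6.42, 3.21, 1.6, 0.8, 0.4]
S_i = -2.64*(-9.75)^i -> [-2.64, 25.74, -250.96, 2446.91, -23857.36]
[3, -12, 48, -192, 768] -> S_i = 3*-4^i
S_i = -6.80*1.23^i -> [-6.8, -8.36, -10.29, -12.65, -15.56]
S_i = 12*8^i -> [12, 96, 768, 6144, 49152]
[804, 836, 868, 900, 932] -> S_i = 804 + 32*i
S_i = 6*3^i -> [6, 18, 54, 162, 486]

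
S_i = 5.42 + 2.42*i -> [5.42, 7.84, 10.26, 12.68, 15.1]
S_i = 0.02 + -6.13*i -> [0.02, -6.11, -12.24, -18.37, -24.5]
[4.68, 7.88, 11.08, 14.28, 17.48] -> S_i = 4.68 + 3.20*i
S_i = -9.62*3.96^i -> [-9.62, -38.1, -150.86, -597.39, -2365.68]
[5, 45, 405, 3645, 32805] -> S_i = 5*9^i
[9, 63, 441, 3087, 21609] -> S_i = 9*7^i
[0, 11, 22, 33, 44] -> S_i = 0 + 11*i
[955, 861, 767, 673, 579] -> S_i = 955 + -94*i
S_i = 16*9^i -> [16, 144, 1296, 11664, 104976]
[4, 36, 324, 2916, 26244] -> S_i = 4*9^i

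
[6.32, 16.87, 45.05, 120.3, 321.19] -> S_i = 6.32*2.67^i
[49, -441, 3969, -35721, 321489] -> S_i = 49*-9^i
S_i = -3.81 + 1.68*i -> [-3.81, -2.13, -0.45, 1.23, 2.91]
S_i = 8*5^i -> [8, 40, 200, 1000, 5000]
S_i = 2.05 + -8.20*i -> [2.05, -6.15, -14.35, -22.55, -30.75]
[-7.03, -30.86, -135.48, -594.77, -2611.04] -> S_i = -7.03*4.39^i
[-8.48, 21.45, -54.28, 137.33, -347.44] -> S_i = -8.48*(-2.53)^i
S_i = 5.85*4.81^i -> [5.85, 28.14, 135.35, 651.02, 3131.38]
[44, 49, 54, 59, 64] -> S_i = 44 + 5*i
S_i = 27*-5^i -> [27, -135, 675, -3375, 16875]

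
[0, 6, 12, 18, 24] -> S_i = 0 + 6*i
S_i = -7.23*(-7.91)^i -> [-7.23, 57.19, -452.37, 3578.23, -28303.77]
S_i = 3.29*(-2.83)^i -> [3.29, -9.31, 26.35, -74.57, 211.03]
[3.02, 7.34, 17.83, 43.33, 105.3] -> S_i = 3.02*2.43^i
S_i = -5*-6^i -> [-5, 30, -180, 1080, -6480]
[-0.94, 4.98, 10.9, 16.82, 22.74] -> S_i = -0.94 + 5.92*i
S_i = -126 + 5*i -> [-126, -121, -116, -111, -106]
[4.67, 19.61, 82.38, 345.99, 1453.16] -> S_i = 4.67*4.20^i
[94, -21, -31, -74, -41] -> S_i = Random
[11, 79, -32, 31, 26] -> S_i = Random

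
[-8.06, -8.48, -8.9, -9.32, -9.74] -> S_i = -8.06 + -0.42*i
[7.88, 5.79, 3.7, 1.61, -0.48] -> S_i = 7.88 + -2.09*i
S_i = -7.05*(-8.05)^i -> [-7.05, 56.75, -456.86, 3677.7, -29605.52]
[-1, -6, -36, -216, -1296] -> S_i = -1*6^i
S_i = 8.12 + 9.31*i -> [8.12, 17.43, 26.74, 36.05, 45.36]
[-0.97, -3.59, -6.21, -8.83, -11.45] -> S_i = -0.97 + -2.62*i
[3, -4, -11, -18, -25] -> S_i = 3 + -7*i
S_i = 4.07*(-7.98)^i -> [4.07, -32.48, 259.18, -2068.25, 16504.64]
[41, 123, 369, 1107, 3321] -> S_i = 41*3^i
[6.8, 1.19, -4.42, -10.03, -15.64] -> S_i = 6.80 + -5.61*i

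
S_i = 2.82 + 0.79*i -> [2.82, 3.61, 4.4, 5.19, 5.98]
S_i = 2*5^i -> [2, 10, 50, 250, 1250]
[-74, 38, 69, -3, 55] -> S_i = Random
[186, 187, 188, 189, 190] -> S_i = 186 + 1*i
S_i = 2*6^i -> [2, 12, 72, 432, 2592]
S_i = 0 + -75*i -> [0, -75, -150, -225, -300]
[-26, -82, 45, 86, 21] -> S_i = Random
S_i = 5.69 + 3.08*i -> [5.69, 8.77, 11.85, 14.93, 18.01]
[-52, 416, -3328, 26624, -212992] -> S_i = -52*-8^i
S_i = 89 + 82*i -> [89, 171, 253, 335, 417]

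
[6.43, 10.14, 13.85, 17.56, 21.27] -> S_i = 6.43 + 3.71*i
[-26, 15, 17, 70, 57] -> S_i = Random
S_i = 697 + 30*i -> [697, 727, 757, 787, 817]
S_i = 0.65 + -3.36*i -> [0.65, -2.71, -6.07, -9.43, -12.79]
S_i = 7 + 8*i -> [7, 15, 23, 31, 39]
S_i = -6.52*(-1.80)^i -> [-6.52, 11.74, -21.12, 38.02, -68.44]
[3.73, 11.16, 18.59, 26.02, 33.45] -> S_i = 3.73 + 7.43*i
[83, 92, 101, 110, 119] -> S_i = 83 + 9*i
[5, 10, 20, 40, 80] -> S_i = 5*2^i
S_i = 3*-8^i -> [3, -24, 192, -1536, 12288]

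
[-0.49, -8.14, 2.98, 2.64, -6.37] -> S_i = Random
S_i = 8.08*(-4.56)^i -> [8.08, -36.84, 168.01, -766.14, 3493.58]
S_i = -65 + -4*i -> [-65, -69, -73, -77, -81]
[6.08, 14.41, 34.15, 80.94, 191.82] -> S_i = 6.08*2.37^i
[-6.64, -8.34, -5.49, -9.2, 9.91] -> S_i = Random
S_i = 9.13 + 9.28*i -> [9.13, 18.41, 27.69, 36.97, 46.25]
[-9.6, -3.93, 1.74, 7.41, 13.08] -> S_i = -9.60 + 5.67*i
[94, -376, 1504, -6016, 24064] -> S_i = 94*-4^i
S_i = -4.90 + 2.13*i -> [-4.9, -2.77, -0.64, 1.49, 3.62]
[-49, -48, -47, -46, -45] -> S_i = -49 + 1*i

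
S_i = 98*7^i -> [98, 686, 4802, 33614, 235298]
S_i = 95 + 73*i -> [95, 168, 241, 314, 387]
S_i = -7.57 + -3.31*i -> [-7.57, -10.88, -14.19, -17.5, -20.81]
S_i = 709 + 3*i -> [709, 712, 715, 718, 721]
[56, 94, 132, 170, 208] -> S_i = 56 + 38*i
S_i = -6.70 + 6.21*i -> [-6.7, -0.49, 5.72, 11.93, 18.14]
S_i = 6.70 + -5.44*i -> [6.7, 1.26, -4.18, -9.62, -15.06]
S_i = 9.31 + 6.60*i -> [9.31, 15.91, 22.51, 29.11, 35.71]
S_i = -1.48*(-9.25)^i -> [-1.48, 13.69, -126.63, 1171.35, -10834.99]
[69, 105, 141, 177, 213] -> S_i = 69 + 36*i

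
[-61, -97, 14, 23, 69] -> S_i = Random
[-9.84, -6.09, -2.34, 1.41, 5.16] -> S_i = -9.84 + 3.75*i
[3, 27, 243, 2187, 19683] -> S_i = 3*9^i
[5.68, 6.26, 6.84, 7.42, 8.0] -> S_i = 5.68 + 0.58*i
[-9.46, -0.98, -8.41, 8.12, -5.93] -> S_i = Random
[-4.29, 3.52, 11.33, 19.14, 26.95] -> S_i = -4.29 + 7.81*i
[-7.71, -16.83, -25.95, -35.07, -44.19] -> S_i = -7.71 + -9.12*i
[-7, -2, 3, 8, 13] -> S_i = -7 + 5*i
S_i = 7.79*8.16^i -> [7.79, 63.57, 518.7, 4232.61, 34538.07]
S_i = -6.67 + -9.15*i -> [-6.67, -15.82, -24.97, -34.12, -43.27]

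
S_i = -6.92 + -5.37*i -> [-6.92, -12.29, -17.66, -23.03, -28.4]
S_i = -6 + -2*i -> [-6, -8, -10, -12, -14]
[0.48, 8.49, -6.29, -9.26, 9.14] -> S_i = Random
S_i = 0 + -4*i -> [0, -4, -8, -12, -16]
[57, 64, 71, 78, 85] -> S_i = 57 + 7*i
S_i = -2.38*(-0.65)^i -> [-2.38, 1.55, -1.01, 0.65, -0.42]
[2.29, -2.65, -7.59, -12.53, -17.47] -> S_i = 2.29 + -4.94*i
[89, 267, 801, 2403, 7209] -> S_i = 89*3^i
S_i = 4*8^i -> [4, 32, 256, 2048, 16384]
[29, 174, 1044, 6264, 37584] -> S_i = 29*6^i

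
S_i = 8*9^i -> [8, 72, 648, 5832, 52488]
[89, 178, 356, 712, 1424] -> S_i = 89*2^i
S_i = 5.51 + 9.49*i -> [5.51, 15.0, 24.49, 33.98, 43.47]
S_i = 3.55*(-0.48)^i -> [3.55, -1.7, 0.82, -0.39, 0.19]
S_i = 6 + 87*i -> [6, 93, 180, 267, 354]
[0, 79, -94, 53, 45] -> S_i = Random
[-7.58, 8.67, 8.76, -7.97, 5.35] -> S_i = Random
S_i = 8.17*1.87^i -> [8.17, 15.28, 28.57, 53.43, 99.91]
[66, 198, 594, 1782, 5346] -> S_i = 66*3^i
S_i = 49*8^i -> [49, 392, 3136, 25088, 200704]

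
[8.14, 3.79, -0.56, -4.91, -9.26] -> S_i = 8.14 + -4.35*i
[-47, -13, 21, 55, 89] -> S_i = -47 + 34*i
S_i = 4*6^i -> [4, 24, 144, 864, 5184]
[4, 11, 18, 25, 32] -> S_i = 4 + 7*i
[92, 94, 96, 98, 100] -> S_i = 92 + 2*i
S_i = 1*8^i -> [1, 8, 64, 512, 4096]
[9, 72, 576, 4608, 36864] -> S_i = 9*8^i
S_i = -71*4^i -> [-71, -284, -1136, -4544, -18176]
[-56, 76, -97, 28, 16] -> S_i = Random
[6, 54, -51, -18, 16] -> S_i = Random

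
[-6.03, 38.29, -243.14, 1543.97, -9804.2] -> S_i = -6.03*(-6.35)^i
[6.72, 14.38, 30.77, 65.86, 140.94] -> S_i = 6.72*2.14^i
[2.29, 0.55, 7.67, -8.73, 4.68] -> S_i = Random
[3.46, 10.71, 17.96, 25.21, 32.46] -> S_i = 3.46 + 7.25*i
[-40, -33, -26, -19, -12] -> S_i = -40 + 7*i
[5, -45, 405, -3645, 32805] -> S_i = 5*-9^i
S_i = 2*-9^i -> [2, -18, 162, -1458, 13122]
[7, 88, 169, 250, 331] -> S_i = 7 + 81*i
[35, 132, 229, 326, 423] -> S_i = 35 + 97*i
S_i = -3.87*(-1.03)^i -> [-3.87, 3.99, -4.11, 4.23, -4.36]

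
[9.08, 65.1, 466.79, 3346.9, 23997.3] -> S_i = 9.08*7.17^i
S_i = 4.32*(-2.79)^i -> [4.32, -12.05, 33.63, -93.82, 261.76]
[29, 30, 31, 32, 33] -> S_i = 29 + 1*i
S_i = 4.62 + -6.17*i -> [4.62, -1.55, -7.72, -13.89, -20.06]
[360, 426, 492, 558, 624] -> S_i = 360 + 66*i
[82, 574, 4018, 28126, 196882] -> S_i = 82*7^i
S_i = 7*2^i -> [7, 14, 28, 56, 112]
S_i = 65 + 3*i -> [65, 68, 71, 74, 77]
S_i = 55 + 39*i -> [55, 94, 133, 172, 211]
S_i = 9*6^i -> [9, 54, 324, 1944, 11664]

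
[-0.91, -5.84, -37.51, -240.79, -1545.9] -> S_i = -0.91*6.42^i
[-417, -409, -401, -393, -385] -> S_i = -417 + 8*i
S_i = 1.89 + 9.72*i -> [1.89, 11.61, 21.33, 31.05, 40.77]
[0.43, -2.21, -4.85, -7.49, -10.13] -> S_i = 0.43 + -2.64*i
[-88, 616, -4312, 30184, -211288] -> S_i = -88*-7^i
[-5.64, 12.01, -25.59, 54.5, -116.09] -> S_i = -5.64*(-2.13)^i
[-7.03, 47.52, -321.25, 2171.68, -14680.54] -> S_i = -7.03*(-6.76)^i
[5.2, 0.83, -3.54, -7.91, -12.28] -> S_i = 5.20 + -4.37*i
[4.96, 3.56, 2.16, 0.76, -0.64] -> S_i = 4.96 + -1.40*i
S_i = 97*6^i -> [97, 582, 3492, 20952, 125712]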